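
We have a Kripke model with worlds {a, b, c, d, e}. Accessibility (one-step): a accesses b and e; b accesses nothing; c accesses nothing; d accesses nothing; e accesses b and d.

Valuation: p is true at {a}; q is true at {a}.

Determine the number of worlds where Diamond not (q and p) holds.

a: successors {b, e}; not (q and p) there: b:T, e:T. ✓
b: no successors, so Diamond not (q and p) fails. ✗
c: no successors, so Diamond not (q and p) fails. ✗
d: no successors, so Diamond not (q and p) fails. ✗
e: successors {b, d}; not (q and p) there: b:T, d:T. ✓
Satisfying worlds: {a, e}.

2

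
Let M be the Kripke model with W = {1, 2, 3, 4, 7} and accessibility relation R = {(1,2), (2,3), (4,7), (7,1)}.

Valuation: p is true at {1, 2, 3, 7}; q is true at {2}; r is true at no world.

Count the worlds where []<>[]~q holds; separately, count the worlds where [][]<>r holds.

For []<>[]~q:
1: successors {2}; <>[]~q there: 2:T. ✓
2: successors {3}; <>[]~q there: 3:F. ✗
3: no successors, so []<>[]~q holds vacuously. ✓
4: successors {7}; <>[]~q there: 7:F. ✗
7: successors {1}; <>[]~q there: 1:T. ✓
— 3 worlds.
For [][]<>r:
1: successors {2}; []<>r there: 2:F. ✗
2: successors {3}; []<>r there: 3:T. ✓
3: no successors, so [][]<>r holds vacuously. ✓
4: successors {7}; []<>r there: 7:F. ✗
7: successors {1}; []<>r there: 1:F. ✗
— 2 worlds.

3 and 2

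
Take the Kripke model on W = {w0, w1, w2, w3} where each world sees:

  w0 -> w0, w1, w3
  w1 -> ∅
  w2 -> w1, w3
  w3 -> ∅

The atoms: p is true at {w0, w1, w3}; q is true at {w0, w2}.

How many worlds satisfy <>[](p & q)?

2

w0: successors {w0, w1, w3}; [](p & q) there: w0:F, w1:T, w3:T. ✓
w1: no successors, so <>[](p & q) fails. ✗
w2: successors {w1, w3}; [](p & q) there: w1:T, w3:T. ✓
w3: no successors, so <>[](p & q) fails. ✗
Satisfying worlds: {w0, w2}.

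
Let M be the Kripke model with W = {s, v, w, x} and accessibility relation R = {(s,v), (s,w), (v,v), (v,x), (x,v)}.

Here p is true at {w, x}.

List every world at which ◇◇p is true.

s: successors {v, w}; ◇p there: v:T, w:F. ✓
v: successors {v, x}; ◇p there: v:T, x:F. ✓
w: no successors, so ◇◇p fails. ✗
x: successors {v}; ◇p there: v:T. ✓

{s, v, x}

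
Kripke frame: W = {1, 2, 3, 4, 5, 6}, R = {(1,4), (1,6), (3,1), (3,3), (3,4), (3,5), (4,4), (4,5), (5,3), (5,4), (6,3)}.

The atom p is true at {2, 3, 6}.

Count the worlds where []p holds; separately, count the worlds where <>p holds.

2 and 4

For []p:
1: successors {4, 6}; p there: 4:F, 6:T. ✗
2: no successors, so []p holds vacuously. ✓
3: successors {1, 3, 4, 5}; p there: 1:F, 3:T, 4:F, 5:F. ✗
4: successors {4, 5}; p there: 4:F, 5:F. ✗
5: successors {3, 4}; p there: 3:T, 4:F. ✗
6: successors {3}; p there: 3:T. ✓
— 2 worlds.
For <>p:
1: successors {4, 6}; p there: 4:F, 6:T. ✓
2: no successors, so <>p fails. ✗
3: successors {1, 3, 4, 5}; p there: 1:F, 3:T, 4:F, 5:F. ✓
4: successors {4, 5}; p there: 4:F, 5:F. ✗
5: successors {3, 4}; p there: 3:T, 4:F. ✓
6: successors {3}; p there: 3:T. ✓
— 4 worlds.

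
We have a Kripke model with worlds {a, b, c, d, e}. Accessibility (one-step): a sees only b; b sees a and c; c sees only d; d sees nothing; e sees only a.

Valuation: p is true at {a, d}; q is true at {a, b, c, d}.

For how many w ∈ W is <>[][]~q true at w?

2

a: successors {b}; [][]~q there: b:F. ✗
b: successors {a, c}; [][]~q there: a:F, c:T. ✓
c: successors {d}; [][]~q there: d:T. ✓
d: no successors, so <>[][]~q fails. ✗
e: successors {a}; [][]~q there: a:F. ✗
Satisfying worlds: {b, c}.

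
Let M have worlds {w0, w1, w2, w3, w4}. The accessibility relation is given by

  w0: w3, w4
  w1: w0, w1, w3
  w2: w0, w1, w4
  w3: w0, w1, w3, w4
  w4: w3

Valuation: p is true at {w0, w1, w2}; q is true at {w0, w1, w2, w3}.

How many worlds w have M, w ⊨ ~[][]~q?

5

w0: [][]~q is F. ✓
w1: [][]~q is F. ✓
w2: [][]~q is F. ✓
w3: [][]~q is F. ✓
w4: [][]~q is F. ✓
Satisfying worlds: {w0, w1, w2, w3, w4}.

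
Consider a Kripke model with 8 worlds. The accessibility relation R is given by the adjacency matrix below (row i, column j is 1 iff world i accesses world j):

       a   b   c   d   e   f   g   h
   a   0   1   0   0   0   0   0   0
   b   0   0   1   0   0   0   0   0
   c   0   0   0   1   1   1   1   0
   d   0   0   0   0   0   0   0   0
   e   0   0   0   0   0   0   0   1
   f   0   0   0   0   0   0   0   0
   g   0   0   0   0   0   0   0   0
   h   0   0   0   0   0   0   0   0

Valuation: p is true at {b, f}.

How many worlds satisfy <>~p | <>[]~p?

4

a: <>~p is F, <>[]~p is T. ✓
b: <>~p is T, <>[]~p is F. ✓
c: <>~p is T, <>[]~p is T. ✓
d: <>~p is F, <>[]~p is F. ✗
e: <>~p is T, <>[]~p is T. ✓
f: <>~p is F, <>[]~p is F. ✗
g: <>~p is F, <>[]~p is F. ✗
h: <>~p is F, <>[]~p is F. ✗
Satisfying worlds: {a, b, c, e}.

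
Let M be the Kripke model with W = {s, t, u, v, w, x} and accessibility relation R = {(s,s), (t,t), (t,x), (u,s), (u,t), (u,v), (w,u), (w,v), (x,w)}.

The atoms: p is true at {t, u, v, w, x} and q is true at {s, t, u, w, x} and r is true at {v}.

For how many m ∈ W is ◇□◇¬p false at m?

s: successors {s}; □◇¬p there: s:T. ✓
t: successors {t, x}; □◇¬p there: t:F, x:F. ✗
u: successors {s, t, v}; □◇¬p there: s:T, t:F, v:T. ✓
v: no successors, so ◇□◇¬p fails. ✗
w: successors {u, v}; □◇¬p there: u:F, v:T. ✓
x: successors {w}; □◇¬p there: w:F. ✗
Satisfying worlds: {s, u, w}.
So ◇□◇¬p fails at the other 3 worlds.

3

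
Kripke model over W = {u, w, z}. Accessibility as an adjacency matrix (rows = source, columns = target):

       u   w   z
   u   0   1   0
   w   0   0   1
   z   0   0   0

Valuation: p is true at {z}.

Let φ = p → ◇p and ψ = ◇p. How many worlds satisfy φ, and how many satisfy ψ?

For p → ◇p:
u: p is F, ◇p is F. ✓
w: p is F, ◇p is T. ✓
z: p is T, ◇p is F. ✗
— 2 worlds.
For ◇p:
u: successors {w}; p there: w:F. ✗
w: successors {z}; p there: z:T. ✓
z: no successors, so ◇p fails. ✗
— 1 world.

2 and 1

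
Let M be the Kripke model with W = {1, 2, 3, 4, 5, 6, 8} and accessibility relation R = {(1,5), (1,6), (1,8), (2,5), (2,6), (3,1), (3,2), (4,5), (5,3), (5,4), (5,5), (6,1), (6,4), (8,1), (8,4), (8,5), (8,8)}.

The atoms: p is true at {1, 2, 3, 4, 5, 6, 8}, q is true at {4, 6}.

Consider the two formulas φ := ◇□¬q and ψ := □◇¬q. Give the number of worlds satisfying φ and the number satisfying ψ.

For ◇□¬q:
1: successors {5, 6, 8}; □¬q there: 5:F, 6:F, 8:F. ✗
2: successors {5, 6}; □¬q there: 5:F, 6:F. ✗
3: successors {1, 2}; □¬q there: 1:F, 2:F. ✗
4: successors {5}; □¬q there: 5:F. ✗
5: successors {3, 4, 5}; □¬q there: 3:T, 4:T, 5:F. ✓
6: successors {1, 4}; □¬q there: 1:F, 4:T. ✓
8: successors {1, 4, 5, 8}; □¬q there: 1:F, 4:T, 5:F, 8:F. ✓
— 3 worlds.
For □◇¬q:
1: successors {5, 6, 8}; ◇¬q there: 5:T, 6:T, 8:T. ✓
2: successors {5, 6}; ◇¬q there: 5:T, 6:T. ✓
3: successors {1, 2}; ◇¬q there: 1:T, 2:T. ✓
4: successors {5}; ◇¬q there: 5:T. ✓
5: successors {3, 4, 5}; ◇¬q there: 3:T, 4:T, 5:T. ✓
6: successors {1, 4}; ◇¬q there: 1:T, 4:T. ✓
8: successors {1, 4, 5, 8}; ◇¬q there: 1:T, 4:T, 5:T, 8:T. ✓
— 7 worlds.

3 and 7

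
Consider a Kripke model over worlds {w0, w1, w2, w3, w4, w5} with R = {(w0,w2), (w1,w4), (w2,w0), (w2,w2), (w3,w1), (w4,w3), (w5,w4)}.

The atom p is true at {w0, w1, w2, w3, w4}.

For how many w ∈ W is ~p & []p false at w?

w0: ~p is F, []p is T. ✗
w1: ~p is F, []p is T. ✗
w2: ~p is F, []p is T. ✗
w3: ~p is F, []p is T. ✗
w4: ~p is F, []p is T. ✗
w5: ~p is T, []p is T. ✓
Satisfying worlds: {w5}.
So ~p & []p fails at the other 5 worlds.

5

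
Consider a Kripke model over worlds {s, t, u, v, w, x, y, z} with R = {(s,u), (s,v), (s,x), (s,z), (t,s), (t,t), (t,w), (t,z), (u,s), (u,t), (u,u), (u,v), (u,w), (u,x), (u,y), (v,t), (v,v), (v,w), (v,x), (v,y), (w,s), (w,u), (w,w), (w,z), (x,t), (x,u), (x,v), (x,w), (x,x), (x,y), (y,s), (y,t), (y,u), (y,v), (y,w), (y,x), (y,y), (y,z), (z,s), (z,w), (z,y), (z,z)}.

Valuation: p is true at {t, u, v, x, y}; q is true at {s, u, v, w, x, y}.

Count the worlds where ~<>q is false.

s: <>q is T. ✗
t: <>q is T. ✗
u: <>q is T. ✗
v: <>q is T. ✗
w: <>q is T. ✗
x: <>q is T. ✗
y: <>q is T. ✗
z: <>q is T. ✗
Satisfying worlds: ∅.
So ~<>q fails at the other 8 worlds.

8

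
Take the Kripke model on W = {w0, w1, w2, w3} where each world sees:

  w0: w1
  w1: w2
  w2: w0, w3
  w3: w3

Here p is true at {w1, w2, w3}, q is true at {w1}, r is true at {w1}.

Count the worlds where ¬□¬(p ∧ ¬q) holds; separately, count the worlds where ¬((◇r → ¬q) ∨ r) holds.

3 and 0

For ¬□¬(p ∧ ¬q):
w0: □¬(p ∧ ¬q) is T. ✗
w1: □¬(p ∧ ¬q) is F. ✓
w2: □¬(p ∧ ¬q) is F. ✓
w3: □¬(p ∧ ¬q) is F. ✓
— 3 worlds.
For ¬((◇r → ¬q) ∨ r):
w0: (◇r → ¬q) ∨ r is T. ✗
w1: (◇r → ¬q) ∨ r is T. ✗
w2: (◇r → ¬q) ∨ r is T. ✗
w3: (◇r → ¬q) ∨ r is T. ✗
— 0 worlds.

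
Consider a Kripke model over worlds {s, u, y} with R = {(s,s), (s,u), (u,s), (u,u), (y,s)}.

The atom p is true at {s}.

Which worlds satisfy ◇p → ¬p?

{u, y}

s: ◇p is T, ¬p is F. ✗
u: ◇p is T, ¬p is T. ✓
y: ◇p is T, ¬p is T. ✓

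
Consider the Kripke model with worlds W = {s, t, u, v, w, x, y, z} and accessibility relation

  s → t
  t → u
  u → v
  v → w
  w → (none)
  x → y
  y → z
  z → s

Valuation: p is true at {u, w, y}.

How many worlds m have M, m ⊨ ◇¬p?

s: successors {t}; ¬p there: t:T. ✓
t: successors {u}; ¬p there: u:F. ✗
u: successors {v}; ¬p there: v:T. ✓
v: successors {w}; ¬p there: w:F. ✗
w: no successors, so ◇¬p fails. ✗
x: successors {y}; ¬p there: y:F. ✗
y: successors {z}; ¬p there: z:T. ✓
z: successors {s}; ¬p there: s:T. ✓
Satisfying worlds: {s, u, y, z}.

4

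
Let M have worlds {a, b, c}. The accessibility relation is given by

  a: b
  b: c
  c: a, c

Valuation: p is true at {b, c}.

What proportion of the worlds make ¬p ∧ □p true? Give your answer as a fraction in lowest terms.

a: ¬p is T, □p is T. ✓
b: ¬p is F, □p is T. ✗
c: ¬p is F, □p is F. ✗
That's 1 of 3 worlds, so 1/3.

1/3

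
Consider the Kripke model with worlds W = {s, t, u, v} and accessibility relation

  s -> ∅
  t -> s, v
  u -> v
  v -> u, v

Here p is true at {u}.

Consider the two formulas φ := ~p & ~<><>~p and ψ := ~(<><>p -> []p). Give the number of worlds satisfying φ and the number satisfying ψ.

1 and 3

For ~p & ~<><>~p:
s: ~p is T, ~<><>~p is T. ✓
t: ~p is T, ~<><>~p is F. ✗
u: ~p is F, ~<><>~p is F. ✗
v: ~p is T, ~<><>~p is F. ✗
— 1 world.
For ~(<><>p -> []p):
s: <><>p -> []p is T. ✗
t: <><>p -> []p is F. ✓
u: <><>p -> []p is F. ✓
v: <><>p -> []p is F. ✓
— 3 worlds.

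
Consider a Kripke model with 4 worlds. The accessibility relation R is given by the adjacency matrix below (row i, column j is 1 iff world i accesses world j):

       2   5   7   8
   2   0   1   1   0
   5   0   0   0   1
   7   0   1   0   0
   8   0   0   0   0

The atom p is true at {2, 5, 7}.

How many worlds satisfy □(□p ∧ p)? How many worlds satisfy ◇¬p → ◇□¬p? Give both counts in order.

1 and 4

For □(□p ∧ p):
2: successors {5, 7}; □p ∧ p there: 5:F, 7:T. ✗
5: successors {8}; □p ∧ p there: 8:F. ✗
7: successors {5}; □p ∧ p there: 5:F. ✗
8: no successors, so □(□p ∧ p) holds vacuously. ✓
— 1 world.
For ◇¬p → ◇□¬p:
2: ◇¬p is F, ◇□¬p is T. ✓
5: ◇¬p is T, ◇□¬p is T. ✓
7: ◇¬p is F, ◇□¬p is T. ✓
8: ◇¬p is F, ◇□¬p is F. ✓
— 4 worlds.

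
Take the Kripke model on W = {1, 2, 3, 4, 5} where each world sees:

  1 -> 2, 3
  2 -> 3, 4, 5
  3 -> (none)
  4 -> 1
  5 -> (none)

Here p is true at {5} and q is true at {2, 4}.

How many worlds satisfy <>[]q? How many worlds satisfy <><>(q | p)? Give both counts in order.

2 and 2

For <>[]q:
1: successors {2, 3}; []q there: 2:F, 3:T. ✓
2: successors {3, 4, 5}; []q there: 3:T, 4:F, 5:T. ✓
3: no successors, so <>[]q fails. ✗
4: successors {1}; []q there: 1:F. ✗
5: no successors, so <>[]q fails. ✗
— 2 worlds.
For <><>(q | p):
1: successors {2, 3}; <>(q | p) there: 2:T, 3:F. ✓
2: successors {3, 4, 5}; <>(q | p) there: 3:F, 4:F, 5:F. ✗
3: no successors, so <><>(q | p) fails. ✗
4: successors {1}; <>(q | p) there: 1:T. ✓
5: no successors, so <><>(q | p) fails. ✗
— 2 worlds.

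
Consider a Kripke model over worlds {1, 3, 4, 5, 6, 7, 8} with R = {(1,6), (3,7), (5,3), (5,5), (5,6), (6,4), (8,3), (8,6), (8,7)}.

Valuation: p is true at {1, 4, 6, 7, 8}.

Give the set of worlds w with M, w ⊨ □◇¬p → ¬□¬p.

{1, 3, 5, 6, 8}

1: □◇¬p is F, ¬□¬p is T. ✓
3: □◇¬p is F, ¬□¬p is T. ✓
4: □◇¬p is T, ¬□¬p is F. ✗
5: □◇¬p is F, ¬□¬p is T. ✓
6: □◇¬p is F, ¬□¬p is T. ✓
7: □◇¬p is T, ¬□¬p is F. ✗
8: □◇¬p is F, ¬□¬p is T. ✓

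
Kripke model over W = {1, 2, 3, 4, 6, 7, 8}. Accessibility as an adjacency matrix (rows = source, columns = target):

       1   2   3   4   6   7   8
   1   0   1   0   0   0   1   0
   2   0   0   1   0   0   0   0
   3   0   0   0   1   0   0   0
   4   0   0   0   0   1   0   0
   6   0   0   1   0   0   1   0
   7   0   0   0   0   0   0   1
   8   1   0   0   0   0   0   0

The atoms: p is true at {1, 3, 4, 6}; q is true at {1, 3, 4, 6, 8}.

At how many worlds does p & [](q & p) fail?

5

1: p is T, [](q & p) is F. ✗
2: p is F, [](q & p) is T. ✗
3: p is T, [](q & p) is T. ✓
4: p is T, [](q & p) is T. ✓
6: p is T, [](q & p) is F. ✗
7: p is F, [](q & p) is F. ✗
8: p is F, [](q & p) is T. ✗
Satisfying worlds: {3, 4}.
So p & [](q & p) fails at the other 5 worlds.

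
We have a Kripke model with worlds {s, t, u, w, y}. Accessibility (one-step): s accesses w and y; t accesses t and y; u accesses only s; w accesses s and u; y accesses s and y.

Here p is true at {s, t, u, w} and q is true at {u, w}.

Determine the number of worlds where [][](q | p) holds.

s: successors {w, y}; [](q | p) there: w:T, y:F. ✗
t: successors {t, y}; [](q | p) there: t:F, y:F. ✗
u: successors {s}; [](q | p) there: s:F. ✗
w: successors {s, u}; [](q | p) there: s:F, u:T. ✗
y: successors {s, y}; [](q | p) there: s:F, y:F. ✗
Satisfying worlds: ∅.

0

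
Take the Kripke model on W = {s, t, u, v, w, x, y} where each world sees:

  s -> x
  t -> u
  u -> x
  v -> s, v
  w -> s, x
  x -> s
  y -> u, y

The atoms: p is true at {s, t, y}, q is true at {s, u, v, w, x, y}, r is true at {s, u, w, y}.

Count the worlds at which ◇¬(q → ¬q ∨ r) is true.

4

s: successors {x}; ¬(q → ¬q ∨ r) there: x:T. ✓
t: successors {u}; ¬(q → ¬q ∨ r) there: u:F. ✗
u: successors {x}; ¬(q → ¬q ∨ r) there: x:T. ✓
v: successors {s, v}; ¬(q → ¬q ∨ r) there: s:F, v:T. ✓
w: successors {s, x}; ¬(q → ¬q ∨ r) there: s:F, x:T. ✓
x: successors {s}; ¬(q → ¬q ∨ r) there: s:F. ✗
y: successors {u, y}; ¬(q → ¬q ∨ r) there: u:F, y:F. ✗
Satisfying worlds: {s, u, v, w}.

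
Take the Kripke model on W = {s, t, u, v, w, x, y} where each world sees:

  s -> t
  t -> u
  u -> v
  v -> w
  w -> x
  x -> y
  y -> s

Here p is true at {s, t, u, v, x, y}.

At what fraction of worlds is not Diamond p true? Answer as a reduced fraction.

1/7

s: Diamond p is T. ✗
t: Diamond p is T. ✗
u: Diamond p is T. ✗
v: Diamond p is F. ✓
w: Diamond p is T. ✗
x: Diamond p is T. ✗
y: Diamond p is T. ✗
That's 1 of 7 worlds, so 1/7.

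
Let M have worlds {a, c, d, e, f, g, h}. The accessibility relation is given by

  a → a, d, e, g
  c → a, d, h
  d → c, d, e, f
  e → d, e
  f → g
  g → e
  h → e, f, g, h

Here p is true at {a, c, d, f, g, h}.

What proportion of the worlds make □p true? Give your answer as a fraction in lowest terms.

2/7

a: successors {a, d, e, g}; p there: a:T, d:T, e:F, g:T. ✗
c: successors {a, d, h}; p there: a:T, d:T, h:T. ✓
d: successors {c, d, e, f}; p there: c:T, d:T, e:F, f:T. ✗
e: successors {d, e}; p there: d:T, e:F. ✗
f: successors {g}; p there: g:T. ✓
g: successors {e}; p there: e:F. ✗
h: successors {e, f, g, h}; p there: e:F, f:T, g:T, h:T. ✗
That's 2 of 7 worlds, so 2/7.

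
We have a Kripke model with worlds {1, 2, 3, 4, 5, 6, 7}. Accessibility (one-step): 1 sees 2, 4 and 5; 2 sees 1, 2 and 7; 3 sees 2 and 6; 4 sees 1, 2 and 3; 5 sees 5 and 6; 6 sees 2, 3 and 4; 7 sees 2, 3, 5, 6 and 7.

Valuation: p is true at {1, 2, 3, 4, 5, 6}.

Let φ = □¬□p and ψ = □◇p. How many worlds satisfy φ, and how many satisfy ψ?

For □¬□p:
1: successors {2, 4, 5}; ¬□p there: 2:T, 4:F, 5:F. ✗
2: successors {1, 2, 7}; ¬□p there: 1:F, 2:T, 7:T. ✗
3: successors {2, 6}; ¬□p there: 2:T, 6:F. ✗
4: successors {1, 2, 3}; ¬□p there: 1:F, 2:T, 3:F. ✗
5: successors {5, 6}; ¬□p there: 5:F, 6:F. ✗
6: successors {2, 3, 4}; ¬□p there: 2:T, 3:F, 4:F. ✗
7: successors {2, 3, 5, 6, 7}; ¬□p there: 2:T, 3:F, 5:F, 6:F, 7:T. ✗
— 0 worlds.
For □◇p:
1: successors {2, 4, 5}; ◇p there: 2:T, 4:T, 5:T. ✓
2: successors {1, 2, 7}; ◇p there: 1:T, 2:T, 7:T. ✓
3: successors {2, 6}; ◇p there: 2:T, 6:T. ✓
4: successors {1, 2, 3}; ◇p there: 1:T, 2:T, 3:T. ✓
5: successors {5, 6}; ◇p there: 5:T, 6:T. ✓
6: successors {2, 3, 4}; ◇p there: 2:T, 3:T, 4:T. ✓
7: successors {2, 3, 5, 6, 7}; ◇p there: 2:T, 3:T, 5:T, 6:T, 7:T. ✓
— 7 worlds.

0 and 7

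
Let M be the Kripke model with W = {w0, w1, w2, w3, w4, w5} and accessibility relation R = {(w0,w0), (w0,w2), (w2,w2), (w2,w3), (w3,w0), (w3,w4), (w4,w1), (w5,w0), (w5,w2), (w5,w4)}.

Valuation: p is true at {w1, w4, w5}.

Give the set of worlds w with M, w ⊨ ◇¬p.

w0: successors {w0, w2}; ¬p there: w0:T, w2:T. ✓
w1: no successors, so ◇¬p fails. ✗
w2: successors {w2, w3}; ¬p there: w2:T, w3:T. ✓
w3: successors {w0, w4}; ¬p there: w0:T, w4:F. ✓
w4: successors {w1}; ¬p there: w1:F. ✗
w5: successors {w0, w2, w4}; ¬p there: w0:T, w2:T, w4:F. ✓

{w0, w2, w3, w5}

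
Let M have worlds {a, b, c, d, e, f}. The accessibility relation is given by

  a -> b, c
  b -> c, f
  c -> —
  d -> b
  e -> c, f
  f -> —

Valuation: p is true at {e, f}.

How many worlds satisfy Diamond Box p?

a: successors {b, c}; Box p there: b:F, c:T. ✓
b: successors {c, f}; Box p there: c:T, f:T. ✓
c: no successors, so Diamond Box p fails. ✗
d: successors {b}; Box p there: b:F. ✗
e: successors {c, f}; Box p there: c:T, f:T. ✓
f: no successors, so Diamond Box p fails. ✗
Satisfying worlds: {a, b, e}.

3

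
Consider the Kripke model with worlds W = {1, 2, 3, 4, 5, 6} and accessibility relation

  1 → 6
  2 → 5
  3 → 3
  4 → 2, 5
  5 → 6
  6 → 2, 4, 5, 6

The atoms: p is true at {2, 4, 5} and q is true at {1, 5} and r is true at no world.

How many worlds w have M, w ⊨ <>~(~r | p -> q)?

1: successors {6}; ~(~r | p -> q) there: 6:T. ✓
2: successors {5}; ~(~r | p -> q) there: 5:F. ✗
3: successors {3}; ~(~r | p -> q) there: 3:T. ✓
4: successors {2, 5}; ~(~r | p -> q) there: 2:T, 5:F. ✓
5: successors {6}; ~(~r | p -> q) there: 6:T. ✓
6: successors {2, 4, 5, 6}; ~(~r | p -> q) there: 2:T, 4:T, 5:F, 6:T. ✓
Satisfying worlds: {1, 3, 4, 5, 6}.

5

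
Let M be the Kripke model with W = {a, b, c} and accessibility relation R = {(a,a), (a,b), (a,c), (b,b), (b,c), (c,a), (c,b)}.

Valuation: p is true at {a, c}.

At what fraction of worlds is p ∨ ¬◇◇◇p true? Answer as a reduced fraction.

a: p is T, ¬◇◇◇p is F. ✓
b: p is F, ¬◇◇◇p is F. ✗
c: p is T, ¬◇◇◇p is F. ✓
That's 2 of 3 worlds, so 2/3.

2/3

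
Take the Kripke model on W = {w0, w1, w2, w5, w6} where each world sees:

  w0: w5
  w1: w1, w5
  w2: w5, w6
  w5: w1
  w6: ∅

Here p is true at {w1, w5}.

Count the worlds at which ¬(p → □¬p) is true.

2

w0: p → □¬p is T. ✗
w1: p → □¬p is F. ✓
w2: p → □¬p is T. ✗
w5: p → □¬p is F. ✓
w6: p → □¬p is T. ✗
Satisfying worlds: {w1, w5}.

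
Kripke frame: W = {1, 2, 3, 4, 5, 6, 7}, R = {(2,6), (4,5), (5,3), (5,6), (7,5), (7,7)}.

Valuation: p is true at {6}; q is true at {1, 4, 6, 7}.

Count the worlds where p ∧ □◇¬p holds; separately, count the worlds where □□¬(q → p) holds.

For p ∧ □◇¬p:
1: p is F, □◇¬p is T. ✗
2: p is F, □◇¬p is F. ✗
3: p is F, □◇¬p is T. ✗
4: p is F, □◇¬p is T. ✗
5: p is F, □◇¬p is F. ✗
6: p is T, □◇¬p is T. ✓
7: p is F, □◇¬p is T. ✗
— 1 world.
For □□¬(q → p):
1: no successors, so □□¬(q → p) holds vacuously. ✓
2: successors {6}; □¬(q → p) there: 6:T. ✓
3: no successors, so □□¬(q → p) holds vacuously. ✓
4: successors {5}; □¬(q → p) there: 5:F. ✗
5: successors {3, 6}; □¬(q → p) there: 3:T, 6:T. ✓
6: no successors, so □□¬(q → p) holds vacuously. ✓
7: successors {5, 7}; □¬(q → p) there: 5:F, 7:F. ✗
— 5 worlds.

1 and 5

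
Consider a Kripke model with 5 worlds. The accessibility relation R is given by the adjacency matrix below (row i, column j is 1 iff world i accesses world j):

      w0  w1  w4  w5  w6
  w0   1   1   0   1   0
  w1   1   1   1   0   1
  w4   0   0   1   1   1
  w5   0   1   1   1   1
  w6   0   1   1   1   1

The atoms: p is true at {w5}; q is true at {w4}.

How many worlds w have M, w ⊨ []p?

0

w0: successors {w0, w1, w5}; p there: w0:F, w1:F, w5:T. ✗
w1: successors {w0, w1, w4, w6}; p there: w0:F, w1:F, w4:F, w6:F. ✗
w4: successors {w4, w5, w6}; p there: w4:F, w5:T, w6:F. ✗
w5: successors {w1, w4, w5, w6}; p there: w1:F, w4:F, w5:T, w6:F. ✗
w6: successors {w1, w4, w5, w6}; p there: w1:F, w4:F, w5:T, w6:F. ✗
Satisfying worlds: ∅.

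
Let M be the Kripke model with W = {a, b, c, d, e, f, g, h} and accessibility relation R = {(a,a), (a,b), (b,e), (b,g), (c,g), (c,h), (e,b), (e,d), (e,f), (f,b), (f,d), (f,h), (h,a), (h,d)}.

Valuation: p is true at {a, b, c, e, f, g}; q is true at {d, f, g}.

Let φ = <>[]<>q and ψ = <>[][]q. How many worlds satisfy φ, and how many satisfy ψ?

For <>[]<>q:
a: successors {a, b}; []<>q there: a:F, b:F. ✗
b: successors {e, g}; []<>q there: e:F, g:T. ✓
c: successors {g, h}; []<>q there: g:T, h:F. ✓
d: no successors, so <>[]<>q fails. ✗
e: successors {b, d, f}; []<>q there: b:F, d:T, f:F. ✓
f: successors {b, d, h}; []<>q there: b:F, d:T, h:F. ✓
g: no successors, so <>[]<>q fails. ✗
h: successors {a, d}; []<>q there: a:F, d:T. ✓
— 5 worlds.
For <>[][]q:
a: successors {a, b}; [][]q there: a:F, b:F. ✗
b: successors {e, g}; [][]q there: e:F, g:T. ✓
c: successors {g, h}; [][]q there: g:T, h:F. ✓
d: no successors, so <>[][]q fails. ✗
e: successors {b, d, f}; [][]q there: b:F, d:T, f:F. ✓
f: successors {b, d, h}; [][]q there: b:F, d:T, h:F. ✓
g: no successors, so <>[][]q fails. ✗
h: successors {a, d}; [][]q there: a:F, d:T. ✓
— 5 worlds.

5 and 5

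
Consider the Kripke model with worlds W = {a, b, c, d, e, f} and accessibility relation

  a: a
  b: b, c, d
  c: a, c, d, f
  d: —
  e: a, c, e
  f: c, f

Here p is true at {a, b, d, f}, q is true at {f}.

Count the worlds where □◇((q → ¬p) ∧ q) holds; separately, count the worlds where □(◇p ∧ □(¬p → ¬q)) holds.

For □◇((q → ¬p) ∧ q):
a: successors {a}; ◇((q → ¬p) ∧ q) there: a:F. ✗
b: successors {b, c, d}; ◇((q → ¬p) ∧ q) there: b:F, c:F, d:F. ✗
c: successors {a, c, d, f}; ◇((q → ¬p) ∧ q) there: a:F, c:F, d:F, f:F. ✗
d: no successors, so □◇((q → ¬p) ∧ q) holds vacuously. ✓
e: successors {a, c, e}; ◇((q → ¬p) ∧ q) there: a:F, c:F, e:F. ✗
f: successors {c, f}; ◇((q → ¬p) ∧ q) there: c:F, f:F. ✗
— 1 world.
For □(◇p ∧ □(¬p → ¬q)):
a: successors {a}; ◇p ∧ □(¬p → ¬q) there: a:T. ✓
b: successors {b, c, d}; ◇p ∧ □(¬p → ¬q) there: b:T, c:T, d:F. ✗
c: successors {a, c, d, f}; ◇p ∧ □(¬p → ¬q) there: a:T, c:T, d:F, f:T. ✗
d: no successors, so □(◇p ∧ □(¬p → ¬q)) holds vacuously. ✓
e: successors {a, c, e}; ◇p ∧ □(¬p → ¬q) there: a:T, c:T, e:T. ✓
f: successors {c, f}; ◇p ∧ □(¬p → ¬q) there: c:T, f:T. ✓
— 4 worlds.

1 and 4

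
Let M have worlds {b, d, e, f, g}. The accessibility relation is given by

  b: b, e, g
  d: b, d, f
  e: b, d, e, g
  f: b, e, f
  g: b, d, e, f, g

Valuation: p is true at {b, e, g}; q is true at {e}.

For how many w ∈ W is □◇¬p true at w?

0

b: successors {b, e, g}; ◇¬p there: b:F, e:T, g:T. ✗
d: successors {b, d, f}; ◇¬p there: b:F, d:T, f:T. ✗
e: successors {b, d, e, g}; ◇¬p there: b:F, d:T, e:T, g:T. ✗
f: successors {b, e, f}; ◇¬p there: b:F, e:T, f:T. ✗
g: successors {b, d, e, f, g}; ◇¬p there: b:F, d:T, e:T, f:T, g:T. ✗
Satisfying worlds: ∅.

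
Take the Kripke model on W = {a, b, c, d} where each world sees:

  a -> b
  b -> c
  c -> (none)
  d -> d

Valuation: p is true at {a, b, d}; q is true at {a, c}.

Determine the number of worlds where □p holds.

a: successors {b}; p there: b:T. ✓
b: successors {c}; p there: c:F. ✗
c: no successors, so □p holds vacuously. ✓
d: successors {d}; p there: d:T. ✓
Satisfying worlds: {a, c, d}.

3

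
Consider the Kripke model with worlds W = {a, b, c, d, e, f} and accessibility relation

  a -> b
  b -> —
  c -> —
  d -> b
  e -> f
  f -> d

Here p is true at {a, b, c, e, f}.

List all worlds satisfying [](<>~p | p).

a: successors {b}; <>~p | p there: b:T. ✓
b: no successors, so [](<>~p | p) holds vacuously. ✓
c: no successors, so [](<>~p | p) holds vacuously. ✓
d: successors {b}; <>~p | p there: b:T. ✓
e: successors {f}; <>~p | p there: f:T. ✓
f: successors {d}; <>~p | p there: d:F. ✗

{a, b, c, d, e}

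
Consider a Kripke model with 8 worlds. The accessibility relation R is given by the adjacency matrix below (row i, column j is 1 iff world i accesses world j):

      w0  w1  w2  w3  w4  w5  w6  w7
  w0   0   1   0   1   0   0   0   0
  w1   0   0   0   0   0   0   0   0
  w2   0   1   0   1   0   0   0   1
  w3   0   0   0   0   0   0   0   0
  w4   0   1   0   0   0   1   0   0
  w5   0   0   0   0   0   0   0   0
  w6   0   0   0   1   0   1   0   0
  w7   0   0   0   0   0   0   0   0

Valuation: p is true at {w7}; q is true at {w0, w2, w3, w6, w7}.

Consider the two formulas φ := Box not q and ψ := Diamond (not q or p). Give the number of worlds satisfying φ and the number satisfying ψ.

5 and 4

For Box not q:
w0: successors {w1, w3}; not q there: w1:T, w3:F. ✗
w1: no successors, so Box not q holds vacuously. ✓
w2: successors {w1, w3, w7}; not q there: w1:T, w3:F, w7:F. ✗
w3: no successors, so Box not q holds vacuously. ✓
w4: successors {w1, w5}; not q there: w1:T, w5:T. ✓
w5: no successors, so Box not q holds vacuously. ✓
w6: successors {w3, w5}; not q there: w3:F, w5:T. ✗
w7: no successors, so Box not q holds vacuously. ✓
— 5 worlds.
For Diamond (not q or p):
w0: successors {w1, w3}; not q or p there: w1:T, w3:F. ✓
w1: no successors, so Diamond (not q or p) fails. ✗
w2: successors {w1, w3, w7}; not q or p there: w1:T, w3:F, w7:T. ✓
w3: no successors, so Diamond (not q or p) fails. ✗
w4: successors {w1, w5}; not q or p there: w1:T, w5:T. ✓
w5: no successors, so Diamond (not q or p) fails. ✗
w6: successors {w3, w5}; not q or p there: w3:F, w5:T. ✓
w7: no successors, so Diamond (not q or p) fails. ✗
— 4 worlds.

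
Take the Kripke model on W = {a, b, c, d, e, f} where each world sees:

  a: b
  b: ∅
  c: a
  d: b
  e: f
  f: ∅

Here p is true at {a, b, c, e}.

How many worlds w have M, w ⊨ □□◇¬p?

5

a: successors {b}; □◇¬p there: b:T. ✓
b: no successors, so □□◇¬p holds vacuously. ✓
c: successors {a}; □◇¬p there: a:F. ✗
d: successors {b}; □◇¬p there: b:T. ✓
e: successors {f}; □◇¬p there: f:T. ✓
f: no successors, so □□◇¬p holds vacuously. ✓
Satisfying worlds: {a, b, d, e, f}.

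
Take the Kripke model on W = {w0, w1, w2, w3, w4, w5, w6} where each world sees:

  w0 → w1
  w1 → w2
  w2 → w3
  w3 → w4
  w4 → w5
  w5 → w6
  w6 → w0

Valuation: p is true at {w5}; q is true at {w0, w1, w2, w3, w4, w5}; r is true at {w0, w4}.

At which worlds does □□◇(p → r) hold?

w0: successors {w1}; □◇(p → r) there: w1:T. ✓
w1: successors {w2}; □◇(p → r) there: w2:T. ✓
w2: successors {w3}; □◇(p → r) there: w3:F. ✗
w3: successors {w4}; □◇(p → r) there: w4:T. ✓
w4: successors {w5}; □◇(p → r) there: w5:T. ✓
w5: successors {w6}; □◇(p → r) there: w6:T. ✓
w6: successors {w0}; □◇(p → r) there: w0:T. ✓

{w0, w1, w3, w4, w5, w6}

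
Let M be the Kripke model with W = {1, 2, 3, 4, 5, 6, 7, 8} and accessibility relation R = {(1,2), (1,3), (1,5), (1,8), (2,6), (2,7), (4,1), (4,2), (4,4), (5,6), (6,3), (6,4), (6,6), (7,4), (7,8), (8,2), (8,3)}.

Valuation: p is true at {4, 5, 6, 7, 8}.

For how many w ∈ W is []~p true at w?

2

1: successors {2, 3, 5, 8}; ~p there: 2:T, 3:T, 5:F, 8:F. ✗
2: successors {6, 7}; ~p there: 6:F, 7:F. ✗
3: no successors, so []~p holds vacuously. ✓
4: successors {1, 2, 4}; ~p there: 1:T, 2:T, 4:F. ✗
5: successors {6}; ~p there: 6:F. ✗
6: successors {3, 4, 6}; ~p there: 3:T, 4:F, 6:F. ✗
7: successors {4, 8}; ~p there: 4:F, 8:F. ✗
8: successors {2, 3}; ~p there: 2:T, 3:T. ✓
Satisfying worlds: {3, 8}.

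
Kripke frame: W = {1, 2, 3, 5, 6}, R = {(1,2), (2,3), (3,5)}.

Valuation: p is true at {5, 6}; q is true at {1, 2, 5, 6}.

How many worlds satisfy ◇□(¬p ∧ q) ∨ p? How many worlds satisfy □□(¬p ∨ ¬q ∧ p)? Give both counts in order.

3 and 4

For ◇□(¬p ∧ q) ∨ p:
1: ◇□(¬p ∧ q) is F, p is F. ✗
2: ◇□(¬p ∧ q) is F, p is F. ✗
3: ◇□(¬p ∧ q) is T, p is F. ✓
5: ◇□(¬p ∧ q) is F, p is T. ✓
6: ◇□(¬p ∧ q) is F, p is T. ✓
— 3 worlds.
For □□(¬p ∨ ¬q ∧ p):
1: successors {2}; □(¬p ∨ ¬q ∧ p) there: 2:T. ✓
2: successors {3}; □(¬p ∨ ¬q ∧ p) there: 3:F. ✗
3: successors {5}; □(¬p ∨ ¬q ∧ p) there: 5:T. ✓
5: no successors, so □□(¬p ∨ ¬q ∧ p) holds vacuously. ✓
6: no successors, so □□(¬p ∨ ¬q ∧ p) holds vacuously. ✓
— 4 worlds.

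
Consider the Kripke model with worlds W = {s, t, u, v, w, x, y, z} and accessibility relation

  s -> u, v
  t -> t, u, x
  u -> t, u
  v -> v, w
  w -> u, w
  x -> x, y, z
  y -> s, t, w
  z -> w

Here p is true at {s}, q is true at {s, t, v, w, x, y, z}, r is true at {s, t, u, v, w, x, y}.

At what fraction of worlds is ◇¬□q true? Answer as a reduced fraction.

s: successors {u, v}; ¬□q there: u:T, v:F. ✓
t: successors {t, u, x}; ¬□q there: t:T, u:T, x:F. ✓
u: successors {t, u}; ¬□q there: t:T, u:T. ✓
v: successors {v, w}; ¬□q there: v:F, w:T. ✓
w: successors {u, w}; ¬□q there: u:T, w:T. ✓
x: successors {x, y, z}; ¬□q there: x:F, y:F, z:F. ✗
y: successors {s, t, w}; ¬□q there: s:T, t:T, w:T. ✓
z: successors {w}; ¬□q there: w:T. ✓
That's 7 of 8 worlds, so 7/8.

7/8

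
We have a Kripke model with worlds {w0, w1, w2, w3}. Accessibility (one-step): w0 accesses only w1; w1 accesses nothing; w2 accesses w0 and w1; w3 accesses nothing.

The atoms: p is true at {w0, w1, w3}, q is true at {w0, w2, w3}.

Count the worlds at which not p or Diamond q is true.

1

w0: not p is F, Diamond q is F. ✗
w1: not p is F, Diamond q is F. ✗
w2: not p is T, Diamond q is T. ✓
w3: not p is F, Diamond q is F. ✗
Satisfying worlds: {w2}.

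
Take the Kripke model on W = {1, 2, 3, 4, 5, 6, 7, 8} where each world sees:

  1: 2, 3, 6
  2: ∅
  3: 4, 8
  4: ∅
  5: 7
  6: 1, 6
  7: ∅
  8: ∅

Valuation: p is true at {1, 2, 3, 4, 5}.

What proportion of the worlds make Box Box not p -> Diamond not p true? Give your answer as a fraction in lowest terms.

1/2

1: Box Box not p is F, Diamond not p is T. ✓
2: Box Box not p is T, Diamond not p is F. ✗
3: Box Box not p is T, Diamond not p is T. ✓
4: Box Box not p is T, Diamond not p is F. ✗
5: Box Box not p is T, Diamond not p is T. ✓
6: Box Box not p is F, Diamond not p is T. ✓
7: Box Box not p is T, Diamond not p is F. ✗
8: Box Box not p is T, Diamond not p is F. ✗
That's 4 of 8 worlds, so 4/8 = 1/2.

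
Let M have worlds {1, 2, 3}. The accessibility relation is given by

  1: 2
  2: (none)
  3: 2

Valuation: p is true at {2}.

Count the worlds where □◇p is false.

2

1: successors {2}; ◇p there: 2:F. ✗
2: no successors, so □◇p holds vacuously. ✓
3: successors {2}; ◇p there: 2:F. ✗
Satisfying worlds: {2}.
So □◇p fails at the other 2 worlds.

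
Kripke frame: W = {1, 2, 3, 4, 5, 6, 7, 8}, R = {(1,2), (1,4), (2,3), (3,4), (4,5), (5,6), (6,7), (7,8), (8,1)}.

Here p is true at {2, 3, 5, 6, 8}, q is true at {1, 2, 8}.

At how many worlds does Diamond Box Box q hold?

1: successors {2, 4}; Box Box q there: 2:F, 4:F. ✗
2: successors {3}; Box Box q there: 3:F. ✗
3: successors {4}; Box Box q there: 4:F. ✗
4: successors {5}; Box Box q there: 5:F. ✗
5: successors {6}; Box Box q there: 6:T. ✓
6: successors {7}; Box Box q there: 7:T. ✓
7: successors {8}; Box Box q there: 8:F. ✗
8: successors {1}; Box Box q there: 1:F. ✗
Satisfying worlds: {5, 6}.

2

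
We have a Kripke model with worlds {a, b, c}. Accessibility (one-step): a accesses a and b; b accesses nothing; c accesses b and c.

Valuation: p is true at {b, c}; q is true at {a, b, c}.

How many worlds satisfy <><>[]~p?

a: successors {a, b}; <>[]~p there: a:T, b:F. ✓
b: no successors, so <><>[]~p fails. ✗
c: successors {b, c}; <>[]~p there: b:F, c:T. ✓
Satisfying worlds: {a, c}.

2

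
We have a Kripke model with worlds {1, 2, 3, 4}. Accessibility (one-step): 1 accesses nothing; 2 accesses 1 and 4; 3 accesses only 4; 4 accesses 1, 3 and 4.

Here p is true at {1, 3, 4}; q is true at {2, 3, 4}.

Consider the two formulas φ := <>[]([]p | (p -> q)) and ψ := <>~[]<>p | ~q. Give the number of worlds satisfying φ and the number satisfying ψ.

For <>[]([]p | (p -> q)):
1: no successors, so <>[]([]p | (p -> q)) fails. ✗
2: successors {1, 4}; []([]p | (p -> q)) there: 1:T, 4:T. ✓
3: successors {4}; []([]p | (p -> q)) there: 4:T. ✓
4: successors {1, 3, 4}; []([]p | (p -> q)) there: 1:T, 3:T, 4:T. ✓
— 3 worlds.
For <>~[]<>p | ~q:
1: <>~[]<>p is F, ~q is T. ✓
2: <>~[]<>p is T, ~q is F. ✓
3: <>~[]<>p is T, ~q is F. ✓
4: <>~[]<>p is T, ~q is F. ✓
— 4 worlds.

3 and 4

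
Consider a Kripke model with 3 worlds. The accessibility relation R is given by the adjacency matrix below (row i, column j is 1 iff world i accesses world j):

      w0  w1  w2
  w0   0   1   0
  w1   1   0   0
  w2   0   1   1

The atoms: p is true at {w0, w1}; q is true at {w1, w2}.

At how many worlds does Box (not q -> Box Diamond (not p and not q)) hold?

w0: successors {w1}; not q -> Box Diamond (not p and not q) there: w1:T. ✓
w1: successors {w0}; not q -> Box Diamond (not p and not q) there: w0:F. ✗
w2: successors {w1, w2}; not q -> Box Diamond (not p and not q) there: w1:T, w2:T. ✓
Satisfying worlds: {w0, w2}.

2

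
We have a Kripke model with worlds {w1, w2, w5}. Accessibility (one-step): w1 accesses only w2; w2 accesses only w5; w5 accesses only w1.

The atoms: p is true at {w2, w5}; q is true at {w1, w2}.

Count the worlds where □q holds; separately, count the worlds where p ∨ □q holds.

2 and 3

For □q:
w1: successors {w2}; q there: w2:T. ✓
w2: successors {w5}; q there: w5:F. ✗
w5: successors {w1}; q there: w1:T. ✓
— 2 worlds.
For p ∨ □q:
w1: p is F, □q is T. ✓
w2: p is T, □q is F. ✓
w5: p is T, □q is T. ✓
— 3 worlds.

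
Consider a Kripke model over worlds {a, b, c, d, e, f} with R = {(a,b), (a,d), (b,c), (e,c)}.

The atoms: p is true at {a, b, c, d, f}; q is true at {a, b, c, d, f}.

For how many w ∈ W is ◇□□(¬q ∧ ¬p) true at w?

a: successors {b, d}; □□(¬q ∧ ¬p) there: b:T, d:T. ✓
b: successors {c}; □□(¬q ∧ ¬p) there: c:T. ✓
c: no successors, so ◇□□(¬q ∧ ¬p) fails. ✗
d: no successors, so ◇□□(¬q ∧ ¬p) fails. ✗
e: successors {c}; □□(¬q ∧ ¬p) there: c:T. ✓
f: no successors, so ◇□□(¬q ∧ ¬p) fails. ✗
Satisfying worlds: {a, b, e}.

3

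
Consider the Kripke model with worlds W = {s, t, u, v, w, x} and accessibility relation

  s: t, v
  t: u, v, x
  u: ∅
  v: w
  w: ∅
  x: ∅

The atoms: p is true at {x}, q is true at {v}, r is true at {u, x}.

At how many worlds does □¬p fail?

s: successors {t, v}; ¬p there: t:T, v:T. ✓
t: successors {u, v, x}; ¬p there: u:T, v:T, x:F. ✗
u: no successors, so □¬p holds vacuously. ✓
v: successors {w}; ¬p there: w:T. ✓
w: no successors, so □¬p holds vacuously. ✓
x: no successors, so □¬p holds vacuously. ✓
Satisfying worlds: {s, u, v, w, x}.
So □¬p fails at the other 1 world.

1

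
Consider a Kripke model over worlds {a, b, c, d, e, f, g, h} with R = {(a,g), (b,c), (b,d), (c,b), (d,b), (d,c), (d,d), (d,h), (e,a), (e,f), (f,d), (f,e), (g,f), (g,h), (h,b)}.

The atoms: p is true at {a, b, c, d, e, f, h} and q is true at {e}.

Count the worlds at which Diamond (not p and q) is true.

0

a: successors {g}; not p and q there: g:F. ✗
b: successors {c, d}; not p and q there: c:F, d:F. ✗
c: successors {b}; not p and q there: b:F. ✗
d: successors {b, c, d, h}; not p and q there: b:F, c:F, d:F, h:F. ✗
e: successors {a, f}; not p and q there: a:F, f:F. ✗
f: successors {d, e}; not p and q there: d:F, e:F. ✗
g: successors {f, h}; not p and q there: f:F, h:F. ✗
h: successors {b}; not p and q there: b:F. ✗
Satisfying worlds: ∅.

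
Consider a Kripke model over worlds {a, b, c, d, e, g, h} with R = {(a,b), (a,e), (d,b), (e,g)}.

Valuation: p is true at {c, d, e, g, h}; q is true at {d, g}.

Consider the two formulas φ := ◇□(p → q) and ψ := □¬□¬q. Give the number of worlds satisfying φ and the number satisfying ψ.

For ◇□(p → q):
a: successors {b, e}; □(p → q) there: b:T, e:T. ✓
b: no successors, so ◇□(p → q) fails. ✗
c: no successors, so ◇□(p → q) fails. ✗
d: successors {b}; □(p → q) there: b:T. ✓
e: successors {g}; □(p → q) there: g:T. ✓
g: no successors, so ◇□(p → q) fails. ✗
h: no successors, so ◇□(p → q) fails. ✗
— 3 worlds.
For □¬□¬q:
a: successors {b, e}; ¬□¬q there: b:F, e:T. ✗
b: no successors, so □¬□¬q holds vacuously. ✓
c: no successors, so □¬□¬q holds vacuously. ✓
d: successors {b}; ¬□¬q there: b:F. ✗
e: successors {g}; ¬□¬q there: g:F. ✗
g: no successors, so □¬□¬q holds vacuously. ✓
h: no successors, so □¬□¬q holds vacuously. ✓
— 4 worlds.

3 and 4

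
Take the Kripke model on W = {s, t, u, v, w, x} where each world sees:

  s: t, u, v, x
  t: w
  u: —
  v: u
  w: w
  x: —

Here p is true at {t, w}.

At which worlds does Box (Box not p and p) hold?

s: successors {t, u, v, x}; Box not p and p there: t:F, u:F, v:F, x:F. ✗
t: successors {w}; Box not p and p there: w:F. ✗
u: no successors, so Box (Box not p and p) holds vacuously. ✓
v: successors {u}; Box not p and p there: u:F. ✗
w: successors {w}; Box not p and p there: w:F. ✗
x: no successors, so Box (Box not p and p) holds vacuously. ✓

{u, x}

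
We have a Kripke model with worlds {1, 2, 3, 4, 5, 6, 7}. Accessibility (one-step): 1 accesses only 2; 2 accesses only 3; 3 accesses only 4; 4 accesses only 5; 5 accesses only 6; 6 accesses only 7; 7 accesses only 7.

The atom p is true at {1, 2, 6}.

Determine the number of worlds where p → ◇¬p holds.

1: p is T, ◇¬p is F. ✗
2: p is T, ◇¬p is T. ✓
3: p is F, ◇¬p is T. ✓
4: p is F, ◇¬p is T. ✓
5: p is F, ◇¬p is F. ✓
6: p is T, ◇¬p is T. ✓
7: p is F, ◇¬p is T. ✓
Satisfying worlds: {2, 3, 4, 5, 6, 7}.

6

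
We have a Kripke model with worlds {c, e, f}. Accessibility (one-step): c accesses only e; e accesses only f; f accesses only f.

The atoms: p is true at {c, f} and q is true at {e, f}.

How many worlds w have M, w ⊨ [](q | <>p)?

c: successors {e}; q | <>p there: e:T. ✓
e: successors {f}; q | <>p there: f:T. ✓
f: successors {f}; q | <>p there: f:T. ✓
Satisfying worlds: {c, e, f}.

3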